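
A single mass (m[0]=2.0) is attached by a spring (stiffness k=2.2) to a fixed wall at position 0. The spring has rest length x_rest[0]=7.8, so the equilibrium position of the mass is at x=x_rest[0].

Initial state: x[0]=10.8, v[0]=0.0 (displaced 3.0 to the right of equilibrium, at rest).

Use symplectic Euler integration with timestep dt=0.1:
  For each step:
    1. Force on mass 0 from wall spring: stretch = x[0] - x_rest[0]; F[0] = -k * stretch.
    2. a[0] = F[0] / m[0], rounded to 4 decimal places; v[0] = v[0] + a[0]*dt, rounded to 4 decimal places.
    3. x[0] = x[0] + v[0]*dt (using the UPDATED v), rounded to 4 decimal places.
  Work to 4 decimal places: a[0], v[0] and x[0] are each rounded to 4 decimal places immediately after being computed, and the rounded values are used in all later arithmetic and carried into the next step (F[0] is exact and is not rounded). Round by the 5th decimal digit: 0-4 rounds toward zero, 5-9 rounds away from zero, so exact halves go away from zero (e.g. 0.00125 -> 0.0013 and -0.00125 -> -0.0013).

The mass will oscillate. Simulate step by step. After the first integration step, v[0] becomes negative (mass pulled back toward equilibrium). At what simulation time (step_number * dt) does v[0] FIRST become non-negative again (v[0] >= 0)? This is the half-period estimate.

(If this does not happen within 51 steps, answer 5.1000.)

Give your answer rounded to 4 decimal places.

Answer: 3.0000

Derivation:
Step 0: x=[10.8000] v=[0.0000]
Step 1: x=[10.7670] v=[-0.3300]
Step 2: x=[10.7014] v=[-0.6564]
Step 3: x=[10.6038] v=[-0.9756]
Step 4: x=[10.4754] v=[-1.2840]
Step 5: x=[10.3176] v=[-1.5783]
Step 6: x=[10.1321] v=[-1.8552]
Step 7: x=[9.9209] v=[-2.1117]
Step 8: x=[9.6864] v=[-2.3450]
Step 9: x=[9.4312] v=[-2.5525]
Step 10: x=[9.1580] v=[-2.7319]
Step 11: x=[8.8699] v=[-2.8813]
Step 12: x=[8.5700] v=[-2.9990]
Step 13: x=[8.2616] v=[-3.0837]
Step 14: x=[7.9482] v=[-3.1345]
Step 15: x=[7.6331] v=[-3.1508]
Step 16: x=[7.3199] v=[-3.1324]
Step 17: x=[7.0119] v=[-3.0796]
Step 18: x=[6.7126] v=[-2.9929]
Step 19: x=[6.4253] v=[-2.8733]
Step 20: x=[6.1531] v=[-2.7221]
Step 21: x=[5.8990] v=[-2.5409]
Step 22: x=[5.6658] v=[-2.3318]
Step 23: x=[5.4561] v=[-2.0970]
Step 24: x=[5.2722] v=[-1.8392]
Step 25: x=[5.1161] v=[-1.5611]
Step 26: x=[4.9895] v=[-1.2659]
Step 27: x=[4.8938] v=[-0.9567]
Step 28: x=[4.8301] v=[-0.6370]
Step 29: x=[4.7991] v=[-0.3103]
Step 30: x=[4.8011] v=[0.0198]
First v>=0 after going negative at step 30, time=3.0000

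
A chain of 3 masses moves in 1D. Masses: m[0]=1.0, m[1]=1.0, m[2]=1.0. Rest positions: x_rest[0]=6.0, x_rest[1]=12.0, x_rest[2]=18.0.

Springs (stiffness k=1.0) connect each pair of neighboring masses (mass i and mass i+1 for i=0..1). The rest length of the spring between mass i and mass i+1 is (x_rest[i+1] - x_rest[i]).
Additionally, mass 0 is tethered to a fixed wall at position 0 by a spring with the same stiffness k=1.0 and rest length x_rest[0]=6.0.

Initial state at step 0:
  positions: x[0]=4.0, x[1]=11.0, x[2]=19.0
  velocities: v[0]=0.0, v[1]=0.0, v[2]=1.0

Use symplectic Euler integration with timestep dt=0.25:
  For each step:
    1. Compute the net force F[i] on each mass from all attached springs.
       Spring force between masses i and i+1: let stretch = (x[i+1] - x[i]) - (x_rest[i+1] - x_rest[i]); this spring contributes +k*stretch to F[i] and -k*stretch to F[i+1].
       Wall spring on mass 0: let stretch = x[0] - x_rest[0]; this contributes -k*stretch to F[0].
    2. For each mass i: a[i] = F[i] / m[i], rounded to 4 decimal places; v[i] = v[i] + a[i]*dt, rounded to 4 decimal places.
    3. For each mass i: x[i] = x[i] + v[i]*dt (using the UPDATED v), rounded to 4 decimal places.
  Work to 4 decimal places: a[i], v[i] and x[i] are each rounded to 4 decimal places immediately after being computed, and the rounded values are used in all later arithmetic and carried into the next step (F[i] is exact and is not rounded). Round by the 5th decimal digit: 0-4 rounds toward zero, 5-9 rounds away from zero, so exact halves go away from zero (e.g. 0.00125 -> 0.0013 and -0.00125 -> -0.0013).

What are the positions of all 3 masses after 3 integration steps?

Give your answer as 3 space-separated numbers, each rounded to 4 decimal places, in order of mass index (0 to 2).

Answer: 5.0306 11.4150 18.9971

Derivation:
Step 0: x=[4.0000 11.0000 19.0000] v=[0.0000 0.0000 1.0000]
Step 1: x=[4.1875 11.0625 19.1250] v=[0.7500 0.2500 0.5000]
Step 2: x=[4.5430 11.1992 19.1211] v=[1.4219 0.5469 -0.0156]
Step 3: x=[5.0306 11.4150 18.9971] v=[1.9502 0.8633 -0.4961]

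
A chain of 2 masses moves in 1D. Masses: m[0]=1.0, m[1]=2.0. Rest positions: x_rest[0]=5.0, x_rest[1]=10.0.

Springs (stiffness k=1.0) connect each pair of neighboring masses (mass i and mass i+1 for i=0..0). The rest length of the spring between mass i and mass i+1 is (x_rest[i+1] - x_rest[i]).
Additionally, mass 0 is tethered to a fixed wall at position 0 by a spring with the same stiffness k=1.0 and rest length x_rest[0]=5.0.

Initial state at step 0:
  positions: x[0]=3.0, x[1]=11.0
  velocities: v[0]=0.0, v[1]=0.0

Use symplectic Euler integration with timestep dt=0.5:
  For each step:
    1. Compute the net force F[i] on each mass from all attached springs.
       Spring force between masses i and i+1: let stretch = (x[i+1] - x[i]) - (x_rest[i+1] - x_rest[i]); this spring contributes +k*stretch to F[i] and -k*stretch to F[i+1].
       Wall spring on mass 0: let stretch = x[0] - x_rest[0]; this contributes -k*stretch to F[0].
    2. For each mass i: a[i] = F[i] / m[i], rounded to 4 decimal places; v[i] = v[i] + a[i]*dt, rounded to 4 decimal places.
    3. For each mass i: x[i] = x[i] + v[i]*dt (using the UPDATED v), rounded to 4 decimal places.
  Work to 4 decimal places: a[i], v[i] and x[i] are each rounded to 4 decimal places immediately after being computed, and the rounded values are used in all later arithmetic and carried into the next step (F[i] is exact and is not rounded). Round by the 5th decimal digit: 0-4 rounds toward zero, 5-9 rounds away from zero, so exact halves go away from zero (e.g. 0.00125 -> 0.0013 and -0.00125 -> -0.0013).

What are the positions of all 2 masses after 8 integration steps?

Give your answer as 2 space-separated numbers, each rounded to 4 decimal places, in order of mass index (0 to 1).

Answer: 2.6280 10.4846

Derivation:
Step 0: x=[3.0000 11.0000] v=[0.0000 0.0000]
Step 1: x=[4.2500 10.6250] v=[2.5000 -0.7500]
Step 2: x=[6.0313 10.0781] v=[3.5625 -1.0938]
Step 3: x=[7.3165 9.6504] v=[2.5703 -0.8555]
Step 4: x=[7.3560 9.5559] v=[0.0790 -0.1890]
Step 5: x=[6.1065 9.8115] v=[-2.4991 0.5111]
Step 6: x=[4.2566 10.2290] v=[-3.6999 0.8349]
Step 7: x=[2.8356 10.5249] v=[-2.8420 0.5918]
Step 8: x=[2.6280 10.4846] v=[-0.4152 -0.0806]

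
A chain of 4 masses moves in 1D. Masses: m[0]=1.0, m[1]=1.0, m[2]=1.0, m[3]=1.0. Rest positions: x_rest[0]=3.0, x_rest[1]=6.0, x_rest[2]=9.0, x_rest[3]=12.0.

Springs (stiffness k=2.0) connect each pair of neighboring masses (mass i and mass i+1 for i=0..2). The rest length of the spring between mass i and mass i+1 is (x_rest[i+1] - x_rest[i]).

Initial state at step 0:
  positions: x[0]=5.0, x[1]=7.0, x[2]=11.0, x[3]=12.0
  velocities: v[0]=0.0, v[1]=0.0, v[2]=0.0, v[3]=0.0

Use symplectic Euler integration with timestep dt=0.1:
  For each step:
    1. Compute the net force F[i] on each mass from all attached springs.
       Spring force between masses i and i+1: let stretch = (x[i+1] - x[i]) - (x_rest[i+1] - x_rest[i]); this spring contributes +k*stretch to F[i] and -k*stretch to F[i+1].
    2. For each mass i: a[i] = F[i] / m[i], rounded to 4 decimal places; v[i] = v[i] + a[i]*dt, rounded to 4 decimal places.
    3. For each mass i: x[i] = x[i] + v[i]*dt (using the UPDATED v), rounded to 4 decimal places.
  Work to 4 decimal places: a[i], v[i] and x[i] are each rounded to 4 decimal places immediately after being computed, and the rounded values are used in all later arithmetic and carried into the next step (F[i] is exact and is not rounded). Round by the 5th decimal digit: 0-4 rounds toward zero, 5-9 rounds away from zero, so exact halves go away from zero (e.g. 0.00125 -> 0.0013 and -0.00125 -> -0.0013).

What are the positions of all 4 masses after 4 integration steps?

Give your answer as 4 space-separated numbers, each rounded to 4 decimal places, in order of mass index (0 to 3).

Step 0: x=[5.0000 7.0000 11.0000 12.0000] v=[0.0000 0.0000 0.0000 0.0000]
Step 1: x=[4.9800 7.0400 10.9400 12.0400] v=[-0.2000 0.4000 -0.6000 0.4000]
Step 2: x=[4.9412 7.1168 10.8240 12.1180] v=[-0.3880 0.7680 -1.1600 0.7800]
Step 3: x=[4.8859 7.2242 10.6597 12.2301] v=[-0.5529 1.0743 -1.6426 1.1212]
Step 4: x=[4.8174 7.3536 10.4581 12.3708] v=[-0.6852 1.2937 -2.0156 1.4071]

Answer: 4.8174 7.3536 10.4581 12.3708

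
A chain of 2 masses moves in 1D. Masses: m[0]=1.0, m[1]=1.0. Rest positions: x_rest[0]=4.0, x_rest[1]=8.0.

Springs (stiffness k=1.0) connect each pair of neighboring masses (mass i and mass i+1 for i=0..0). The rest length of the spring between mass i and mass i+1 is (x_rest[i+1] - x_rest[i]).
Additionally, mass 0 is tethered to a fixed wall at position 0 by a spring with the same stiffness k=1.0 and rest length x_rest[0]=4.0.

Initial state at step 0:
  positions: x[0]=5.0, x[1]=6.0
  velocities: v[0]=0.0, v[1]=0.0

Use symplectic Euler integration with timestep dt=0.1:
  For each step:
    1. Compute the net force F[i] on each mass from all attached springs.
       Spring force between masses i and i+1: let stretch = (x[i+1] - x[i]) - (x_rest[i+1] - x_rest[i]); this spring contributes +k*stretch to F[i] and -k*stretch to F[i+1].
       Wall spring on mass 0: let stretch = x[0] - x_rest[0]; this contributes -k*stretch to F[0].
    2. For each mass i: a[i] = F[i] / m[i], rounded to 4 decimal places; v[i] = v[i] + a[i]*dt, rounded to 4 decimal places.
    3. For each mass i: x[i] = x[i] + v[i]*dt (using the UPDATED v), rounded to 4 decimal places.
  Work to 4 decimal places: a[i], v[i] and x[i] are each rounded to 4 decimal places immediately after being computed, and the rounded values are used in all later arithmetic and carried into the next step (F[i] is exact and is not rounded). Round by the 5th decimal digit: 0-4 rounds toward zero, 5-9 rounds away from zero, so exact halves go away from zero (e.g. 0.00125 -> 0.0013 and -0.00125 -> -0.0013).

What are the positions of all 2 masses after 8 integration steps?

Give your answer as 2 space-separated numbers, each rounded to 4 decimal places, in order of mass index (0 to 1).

Answer: 3.7779 6.9411

Derivation:
Step 0: x=[5.0000 6.0000] v=[0.0000 0.0000]
Step 1: x=[4.9600 6.0300] v=[-0.4000 0.3000]
Step 2: x=[4.8811 6.0893] v=[-0.7890 0.5930]
Step 3: x=[4.7655 6.1765] v=[-1.1563 0.8722]
Step 4: x=[4.6163 6.2896] v=[-1.4918 1.1311]
Step 5: x=[4.4377 6.4260] v=[-1.7861 1.3638]
Step 6: x=[4.2346 6.5825] v=[-2.0310 1.5650]
Step 7: x=[4.0126 6.7555] v=[-2.2197 1.7302]
Step 8: x=[3.7779 6.9411] v=[-2.3467 1.8559]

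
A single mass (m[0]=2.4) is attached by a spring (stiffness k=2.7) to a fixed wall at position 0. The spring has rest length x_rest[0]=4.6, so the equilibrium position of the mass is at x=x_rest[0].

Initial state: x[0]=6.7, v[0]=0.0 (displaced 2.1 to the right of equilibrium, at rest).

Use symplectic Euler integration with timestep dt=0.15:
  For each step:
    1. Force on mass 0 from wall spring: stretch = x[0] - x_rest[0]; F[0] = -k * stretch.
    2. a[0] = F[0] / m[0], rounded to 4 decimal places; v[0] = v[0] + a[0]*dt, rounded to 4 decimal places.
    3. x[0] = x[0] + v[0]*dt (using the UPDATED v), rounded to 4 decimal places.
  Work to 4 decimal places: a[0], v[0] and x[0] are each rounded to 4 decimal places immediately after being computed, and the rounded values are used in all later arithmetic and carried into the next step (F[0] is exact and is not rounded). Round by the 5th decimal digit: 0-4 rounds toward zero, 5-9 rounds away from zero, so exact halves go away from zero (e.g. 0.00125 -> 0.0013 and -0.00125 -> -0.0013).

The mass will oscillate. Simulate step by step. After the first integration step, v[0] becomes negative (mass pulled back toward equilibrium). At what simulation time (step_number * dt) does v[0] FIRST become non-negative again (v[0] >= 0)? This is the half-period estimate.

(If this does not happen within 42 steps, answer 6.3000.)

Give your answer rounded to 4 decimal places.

Step 0: x=[6.7000] v=[0.0000]
Step 1: x=[6.6468] v=[-0.3544]
Step 2: x=[6.5418] v=[-0.6998]
Step 3: x=[6.3877] v=[-1.0275]
Step 4: x=[6.1883] v=[-1.3292]
Step 5: x=[5.9487] v=[-1.5972]
Step 6: x=[5.6750] v=[-1.8248]
Step 7: x=[5.3741] v=[-2.0062]
Step 8: x=[5.0536] v=[-2.1368]
Step 9: x=[4.7216] v=[-2.2133]
Step 10: x=[4.3865] v=[-2.2338]
Step 11: x=[4.0568] v=[-2.1978]
Step 12: x=[3.7409] v=[-2.1061]
Step 13: x=[3.4467] v=[-1.9611]
Step 14: x=[3.1817] v=[-1.7665]
Step 15: x=[2.9526] v=[-1.5272]
Step 16: x=[2.7652] v=[-1.2492]
Step 17: x=[2.6243] v=[-0.9396]
Step 18: x=[2.5334] v=[-0.6062]
Step 19: x=[2.4948] v=[-0.2575]
Step 20: x=[2.5095] v=[0.0978]
First v>=0 after going negative at step 20, time=3.0000

Answer: 3.0000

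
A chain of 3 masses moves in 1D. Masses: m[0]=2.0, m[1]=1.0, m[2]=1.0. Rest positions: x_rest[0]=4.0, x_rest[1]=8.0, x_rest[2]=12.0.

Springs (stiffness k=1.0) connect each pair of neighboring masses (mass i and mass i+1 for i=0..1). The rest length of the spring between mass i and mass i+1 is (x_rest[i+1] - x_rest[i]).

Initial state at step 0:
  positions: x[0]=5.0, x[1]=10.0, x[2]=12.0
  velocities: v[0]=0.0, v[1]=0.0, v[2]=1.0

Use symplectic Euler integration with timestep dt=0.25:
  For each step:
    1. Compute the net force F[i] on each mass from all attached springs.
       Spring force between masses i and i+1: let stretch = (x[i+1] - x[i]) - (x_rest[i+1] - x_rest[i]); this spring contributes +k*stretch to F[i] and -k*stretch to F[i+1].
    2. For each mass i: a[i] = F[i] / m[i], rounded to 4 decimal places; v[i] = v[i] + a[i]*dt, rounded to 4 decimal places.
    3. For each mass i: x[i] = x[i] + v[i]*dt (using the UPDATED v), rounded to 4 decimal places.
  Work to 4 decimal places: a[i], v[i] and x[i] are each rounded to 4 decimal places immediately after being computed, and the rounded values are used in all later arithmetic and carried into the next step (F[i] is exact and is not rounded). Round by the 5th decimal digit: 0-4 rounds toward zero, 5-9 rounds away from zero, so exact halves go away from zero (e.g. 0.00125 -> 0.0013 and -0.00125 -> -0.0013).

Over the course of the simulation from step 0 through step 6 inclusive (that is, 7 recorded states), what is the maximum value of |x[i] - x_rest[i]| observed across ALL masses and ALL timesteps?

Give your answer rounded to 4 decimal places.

Step 0: x=[5.0000 10.0000 12.0000] v=[0.0000 0.0000 1.0000]
Step 1: x=[5.0313 9.8125 12.3750] v=[0.1250 -0.7500 1.5000]
Step 2: x=[5.0870 9.4863 12.8399] v=[0.2227 -1.3047 1.8594]
Step 3: x=[5.1552 9.0948 13.3452] v=[0.2726 -1.5661 2.0210]
Step 4: x=[5.2215 8.7227 13.8348] v=[0.2651 -1.4884 1.9584]
Step 5: x=[5.2722 8.4513 14.2549] v=[0.2028 -1.0857 1.6804]
Step 6: x=[5.2973 8.3439 14.5623] v=[0.1002 -0.4296 1.2295]
Max displacement = 2.5623

Answer: 2.5623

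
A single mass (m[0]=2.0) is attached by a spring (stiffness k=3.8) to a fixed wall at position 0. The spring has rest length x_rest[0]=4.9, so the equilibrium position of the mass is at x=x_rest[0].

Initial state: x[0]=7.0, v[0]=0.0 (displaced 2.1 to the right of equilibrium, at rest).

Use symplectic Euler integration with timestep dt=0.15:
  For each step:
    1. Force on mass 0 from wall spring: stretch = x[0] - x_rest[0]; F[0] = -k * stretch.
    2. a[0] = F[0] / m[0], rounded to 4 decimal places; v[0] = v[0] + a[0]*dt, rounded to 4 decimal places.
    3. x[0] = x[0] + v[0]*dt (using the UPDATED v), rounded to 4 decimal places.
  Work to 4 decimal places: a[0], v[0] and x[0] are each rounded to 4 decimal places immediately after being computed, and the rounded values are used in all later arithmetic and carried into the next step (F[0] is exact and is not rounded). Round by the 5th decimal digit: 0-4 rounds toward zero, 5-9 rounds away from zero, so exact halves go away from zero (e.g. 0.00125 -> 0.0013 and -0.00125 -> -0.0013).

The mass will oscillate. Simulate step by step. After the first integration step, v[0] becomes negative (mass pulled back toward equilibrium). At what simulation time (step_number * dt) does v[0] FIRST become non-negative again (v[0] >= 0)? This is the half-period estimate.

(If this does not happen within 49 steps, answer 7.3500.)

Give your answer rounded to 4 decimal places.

Step 0: x=[7.0000] v=[0.0000]
Step 1: x=[6.9102] v=[-0.5985]
Step 2: x=[6.7345] v=[-1.1714]
Step 3: x=[6.4804] v=[-1.6942]
Step 4: x=[6.1587] v=[-2.1446]
Step 5: x=[5.7832] v=[-2.5033]
Step 6: x=[5.3700] v=[-2.7550]
Step 7: x=[4.9367] v=[-2.8890]
Step 8: x=[4.5018] v=[-2.8995]
Step 9: x=[4.0839] v=[-2.7860]
Step 10: x=[3.7009] v=[-2.5534]
Step 11: x=[3.3691] v=[-2.2117]
Step 12: x=[3.1028] v=[-1.7754]
Step 13: x=[2.9133] v=[-1.2632]
Step 14: x=[2.8088] v=[-0.6970]
Step 15: x=[2.7937] v=[-0.1010]
Step 16: x=[2.8686] v=[0.4993]
First v>=0 after going negative at step 16, time=2.4000

Answer: 2.4000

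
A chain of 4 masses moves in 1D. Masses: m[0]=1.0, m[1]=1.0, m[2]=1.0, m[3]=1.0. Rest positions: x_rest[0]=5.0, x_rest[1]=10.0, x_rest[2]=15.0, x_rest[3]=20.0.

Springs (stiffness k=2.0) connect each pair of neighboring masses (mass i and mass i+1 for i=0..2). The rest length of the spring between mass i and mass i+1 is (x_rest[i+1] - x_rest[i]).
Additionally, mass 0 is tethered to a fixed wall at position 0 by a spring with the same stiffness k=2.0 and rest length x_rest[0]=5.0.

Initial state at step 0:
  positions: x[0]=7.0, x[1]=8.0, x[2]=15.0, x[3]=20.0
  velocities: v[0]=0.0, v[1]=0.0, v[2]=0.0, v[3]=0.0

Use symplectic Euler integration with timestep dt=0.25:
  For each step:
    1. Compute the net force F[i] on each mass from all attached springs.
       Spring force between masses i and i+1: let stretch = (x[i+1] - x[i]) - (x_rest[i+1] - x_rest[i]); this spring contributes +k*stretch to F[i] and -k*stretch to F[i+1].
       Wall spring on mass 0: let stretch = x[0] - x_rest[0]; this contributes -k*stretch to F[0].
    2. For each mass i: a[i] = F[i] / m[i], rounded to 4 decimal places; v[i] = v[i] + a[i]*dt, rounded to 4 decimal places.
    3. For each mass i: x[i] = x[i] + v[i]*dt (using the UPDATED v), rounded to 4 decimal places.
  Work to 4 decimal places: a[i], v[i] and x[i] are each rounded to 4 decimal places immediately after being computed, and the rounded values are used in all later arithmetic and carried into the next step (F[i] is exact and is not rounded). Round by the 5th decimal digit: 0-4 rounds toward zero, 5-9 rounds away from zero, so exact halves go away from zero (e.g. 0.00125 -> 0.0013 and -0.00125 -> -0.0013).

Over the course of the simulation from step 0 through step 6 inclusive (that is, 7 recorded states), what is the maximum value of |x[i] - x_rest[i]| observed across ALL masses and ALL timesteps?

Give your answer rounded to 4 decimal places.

Step 0: x=[7.0000 8.0000 15.0000 20.0000] v=[0.0000 0.0000 0.0000 0.0000]
Step 1: x=[6.2500 8.7500 14.7500 20.0000] v=[-3.0000 3.0000 -1.0000 0.0000]
Step 2: x=[5.0313 9.9375 14.4063 19.9688] v=[-4.8750 4.7500 -1.3750 -0.1250]
Step 3: x=[3.7969 11.0703 14.1993 19.8672] v=[-4.9376 4.5313 -0.8282 -0.4063]
Step 4: x=[2.9971 11.6851 14.3096 19.6821] v=[-3.1994 2.4591 0.4413 -0.7403]
Step 5: x=[2.9086 11.5419 14.7634 19.4505] v=[-0.3540 -0.5727 1.8153 -0.9266]
Step 6: x=[3.5357 10.7223 15.4004 19.2580] v=[2.5084 -3.2786 2.5481 -0.7702]
Max displacement = 2.0914

Answer: 2.0914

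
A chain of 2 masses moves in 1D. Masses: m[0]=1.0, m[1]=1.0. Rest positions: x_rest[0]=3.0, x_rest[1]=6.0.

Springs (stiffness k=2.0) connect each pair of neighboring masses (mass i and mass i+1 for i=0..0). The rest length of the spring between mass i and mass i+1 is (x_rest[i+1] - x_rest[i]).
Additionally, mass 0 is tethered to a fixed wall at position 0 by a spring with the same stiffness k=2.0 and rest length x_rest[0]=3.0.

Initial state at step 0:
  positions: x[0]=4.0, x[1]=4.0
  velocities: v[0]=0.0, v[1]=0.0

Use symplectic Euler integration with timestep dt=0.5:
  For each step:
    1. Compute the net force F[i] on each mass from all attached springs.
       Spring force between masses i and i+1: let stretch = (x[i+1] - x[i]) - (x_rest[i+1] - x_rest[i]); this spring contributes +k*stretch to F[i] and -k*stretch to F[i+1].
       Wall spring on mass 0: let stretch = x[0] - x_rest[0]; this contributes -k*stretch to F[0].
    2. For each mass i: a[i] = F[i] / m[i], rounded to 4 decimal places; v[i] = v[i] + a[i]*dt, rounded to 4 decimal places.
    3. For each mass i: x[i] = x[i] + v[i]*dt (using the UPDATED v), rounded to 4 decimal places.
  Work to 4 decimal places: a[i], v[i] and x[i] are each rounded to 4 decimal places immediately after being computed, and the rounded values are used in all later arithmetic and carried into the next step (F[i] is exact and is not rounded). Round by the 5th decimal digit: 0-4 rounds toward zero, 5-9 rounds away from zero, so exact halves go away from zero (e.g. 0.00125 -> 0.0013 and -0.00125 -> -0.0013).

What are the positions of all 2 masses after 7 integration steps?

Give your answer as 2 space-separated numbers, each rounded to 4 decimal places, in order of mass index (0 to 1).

Step 0: x=[4.0000 4.0000] v=[0.0000 0.0000]
Step 1: x=[2.0000 5.5000] v=[-4.0000 3.0000]
Step 2: x=[0.7500 6.7500] v=[-2.5000 2.5000]
Step 3: x=[2.1250 6.5000] v=[2.7500 -0.5000]
Step 4: x=[4.6250 5.5625] v=[5.0000 -1.8750]
Step 5: x=[5.2813 5.6563] v=[1.3125 0.1875]
Step 6: x=[3.4844 7.0626] v=[-3.5938 2.8125]
Step 7: x=[1.7344 8.1798] v=[-3.5000 2.2343]

Answer: 1.7344 8.1798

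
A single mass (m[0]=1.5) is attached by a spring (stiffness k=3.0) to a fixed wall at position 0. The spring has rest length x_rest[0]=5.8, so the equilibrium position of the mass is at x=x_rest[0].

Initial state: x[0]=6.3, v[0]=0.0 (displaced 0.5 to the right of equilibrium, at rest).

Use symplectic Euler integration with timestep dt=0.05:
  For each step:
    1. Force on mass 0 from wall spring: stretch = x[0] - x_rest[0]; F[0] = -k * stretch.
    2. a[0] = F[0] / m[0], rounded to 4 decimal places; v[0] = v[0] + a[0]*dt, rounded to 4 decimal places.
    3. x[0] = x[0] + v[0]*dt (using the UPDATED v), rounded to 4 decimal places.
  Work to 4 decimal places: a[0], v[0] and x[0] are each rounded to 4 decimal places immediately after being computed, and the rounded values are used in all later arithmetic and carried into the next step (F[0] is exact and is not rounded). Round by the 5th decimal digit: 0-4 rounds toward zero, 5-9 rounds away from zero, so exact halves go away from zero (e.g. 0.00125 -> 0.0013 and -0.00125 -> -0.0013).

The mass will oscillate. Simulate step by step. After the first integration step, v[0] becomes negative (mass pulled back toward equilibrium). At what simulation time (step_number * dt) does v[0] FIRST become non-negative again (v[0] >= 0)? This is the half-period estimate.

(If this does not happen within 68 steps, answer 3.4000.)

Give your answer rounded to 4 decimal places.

Step 0: x=[6.3000] v=[0.0000]
Step 1: x=[6.2975] v=[-0.0500]
Step 2: x=[6.2925] v=[-0.0998]
Step 3: x=[6.2850] v=[-0.1491]
Step 4: x=[6.2751] v=[-0.1976]
Step 5: x=[6.2628] v=[-0.2451]
Step 6: x=[6.2482] v=[-0.2914]
Step 7: x=[6.2314] v=[-0.3362]
Step 8: x=[6.2124] v=[-0.3793]
Step 9: x=[6.1914] v=[-0.4205]
Step 10: x=[6.1684] v=[-0.4596]
Step 11: x=[6.1436] v=[-0.4964]
Step 12: x=[6.1171] v=[-0.5308]
Step 13: x=[6.0890] v=[-0.5625]
Step 14: x=[6.0594] v=[-0.5914]
Step 15: x=[6.0285] v=[-0.6173]
Step 16: x=[5.9965] v=[-0.6402]
Step 17: x=[5.9635] v=[-0.6599]
Step 18: x=[5.9297] v=[-0.6763]
Step 19: x=[5.8952] v=[-0.6893]
Step 20: x=[5.8603] v=[-0.6988]
Step 21: x=[5.8251] v=[-0.7048]
Step 22: x=[5.7897] v=[-0.7073]
Step 23: x=[5.7544] v=[-0.7063]
Step 24: x=[5.7193] v=[-0.7017]
Step 25: x=[5.6846] v=[-0.6936]
Step 26: x=[5.6505] v=[-0.6821]
Step 27: x=[5.6171] v=[-0.6672]
Step 28: x=[5.5847] v=[-0.6489]
Step 29: x=[5.5533] v=[-0.6274]
Step 30: x=[5.5232] v=[-0.6027]
Step 31: x=[5.4945] v=[-0.5750]
Step 32: x=[5.4673] v=[-0.5445]
Step 33: x=[5.4417] v=[-0.5112]
Step 34: x=[5.4179] v=[-0.4754]
Step 35: x=[5.3960] v=[-0.4372]
Step 36: x=[5.3762] v=[-0.3968]
Step 37: x=[5.3585] v=[-0.3544]
Step 38: x=[5.3430] v=[-0.3103]
Step 39: x=[5.3298] v=[-0.2646]
Step 40: x=[5.3189] v=[-0.2176]
Step 41: x=[5.3104] v=[-0.1695]
Step 42: x=[5.3044] v=[-0.1205]
Step 43: x=[5.3009] v=[-0.0709]
Step 44: x=[5.2999] v=[-0.0210]
Step 45: x=[5.3014] v=[0.0290]
First v>=0 after going negative at step 45, time=2.2500

Answer: 2.2500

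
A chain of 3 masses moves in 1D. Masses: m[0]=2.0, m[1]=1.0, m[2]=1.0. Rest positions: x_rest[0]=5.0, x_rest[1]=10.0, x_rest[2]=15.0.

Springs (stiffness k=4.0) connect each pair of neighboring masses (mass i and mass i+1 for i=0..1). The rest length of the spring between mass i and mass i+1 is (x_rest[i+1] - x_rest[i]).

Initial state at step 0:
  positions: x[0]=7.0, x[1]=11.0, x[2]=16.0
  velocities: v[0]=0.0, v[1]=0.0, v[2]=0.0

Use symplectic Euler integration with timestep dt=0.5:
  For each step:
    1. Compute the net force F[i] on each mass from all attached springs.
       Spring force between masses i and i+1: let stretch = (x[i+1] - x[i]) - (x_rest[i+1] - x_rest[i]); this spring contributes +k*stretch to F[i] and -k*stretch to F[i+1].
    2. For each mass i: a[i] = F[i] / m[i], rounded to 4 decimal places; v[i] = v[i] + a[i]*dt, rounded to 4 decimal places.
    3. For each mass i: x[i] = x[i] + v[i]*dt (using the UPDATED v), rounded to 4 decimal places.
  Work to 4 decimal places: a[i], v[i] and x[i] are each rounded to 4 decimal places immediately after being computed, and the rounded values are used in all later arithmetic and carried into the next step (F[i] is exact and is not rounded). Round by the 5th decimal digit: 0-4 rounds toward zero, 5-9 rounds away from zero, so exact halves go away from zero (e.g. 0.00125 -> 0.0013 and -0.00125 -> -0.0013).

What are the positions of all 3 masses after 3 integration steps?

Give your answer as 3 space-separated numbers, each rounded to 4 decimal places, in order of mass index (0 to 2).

Answer: 6.1250 11.2500 17.5000

Derivation:
Step 0: x=[7.0000 11.0000 16.0000] v=[0.0000 0.0000 0.0000]
Step 1: x=[6.5000 12.0000 16.0000] v=[-1.0000 2.0000 0.0000]
Step 2: x=[6.2500 11.5000 17.0000] v=[-0.5000 -1.0000 2.0000]
Step 3: x=[6.1250 11.2500 17.5000] v=[-0.2500 -0.5000 1.0000]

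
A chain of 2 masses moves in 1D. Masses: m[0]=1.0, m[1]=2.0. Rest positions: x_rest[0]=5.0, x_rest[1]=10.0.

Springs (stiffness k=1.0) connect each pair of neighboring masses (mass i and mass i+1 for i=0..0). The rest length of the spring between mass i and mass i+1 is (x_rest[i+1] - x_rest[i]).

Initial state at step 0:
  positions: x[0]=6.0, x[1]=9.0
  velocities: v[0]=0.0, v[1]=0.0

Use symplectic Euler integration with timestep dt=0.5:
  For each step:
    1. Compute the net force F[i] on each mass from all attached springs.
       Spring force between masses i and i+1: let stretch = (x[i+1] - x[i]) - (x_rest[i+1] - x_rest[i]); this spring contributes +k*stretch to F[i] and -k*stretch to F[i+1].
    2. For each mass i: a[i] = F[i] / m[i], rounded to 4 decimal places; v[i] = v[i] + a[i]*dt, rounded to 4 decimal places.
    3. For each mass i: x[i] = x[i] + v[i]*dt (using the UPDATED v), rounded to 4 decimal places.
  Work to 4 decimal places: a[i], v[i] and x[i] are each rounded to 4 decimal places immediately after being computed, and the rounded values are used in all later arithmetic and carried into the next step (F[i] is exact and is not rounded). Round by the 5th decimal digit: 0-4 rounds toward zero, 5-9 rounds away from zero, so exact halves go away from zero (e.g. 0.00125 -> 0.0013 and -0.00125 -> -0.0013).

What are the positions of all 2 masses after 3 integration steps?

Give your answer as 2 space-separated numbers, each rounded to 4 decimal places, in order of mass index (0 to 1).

Answer: 3.8672 10.0665

Derivation:
Step 0: x=[6.0000 9.0000] v=[0.0000 0.0000]
Step 1: x=[5.5000 9.2500] v=[-1.0000 0.5000]
Step 2: x=[4.6875 9.6563] v=[-1.6250 0.8125]
Step 3: x=[3.8672 10.0665] v=[-1.6406 0.8203]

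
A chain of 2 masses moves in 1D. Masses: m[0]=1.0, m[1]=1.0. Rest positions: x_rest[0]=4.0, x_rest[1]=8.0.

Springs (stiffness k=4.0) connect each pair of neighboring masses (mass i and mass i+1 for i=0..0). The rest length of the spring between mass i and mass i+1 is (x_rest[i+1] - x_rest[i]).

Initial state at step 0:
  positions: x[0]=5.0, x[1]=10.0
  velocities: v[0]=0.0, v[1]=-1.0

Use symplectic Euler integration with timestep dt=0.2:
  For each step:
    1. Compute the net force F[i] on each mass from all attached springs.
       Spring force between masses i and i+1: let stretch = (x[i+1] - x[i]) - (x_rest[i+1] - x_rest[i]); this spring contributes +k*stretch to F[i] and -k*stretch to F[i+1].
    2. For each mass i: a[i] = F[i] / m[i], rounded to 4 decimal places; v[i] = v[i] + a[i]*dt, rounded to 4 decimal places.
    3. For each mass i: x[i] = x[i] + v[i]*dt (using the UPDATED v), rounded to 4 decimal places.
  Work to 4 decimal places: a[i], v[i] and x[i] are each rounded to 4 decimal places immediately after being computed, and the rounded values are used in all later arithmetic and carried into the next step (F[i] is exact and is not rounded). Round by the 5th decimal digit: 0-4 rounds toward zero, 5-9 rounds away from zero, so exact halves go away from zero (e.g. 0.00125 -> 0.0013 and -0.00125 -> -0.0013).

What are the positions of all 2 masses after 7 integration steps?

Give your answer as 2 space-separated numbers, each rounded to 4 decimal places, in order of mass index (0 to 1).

Step 0: x=[5.0000 10.0000] v=[0.0000 -1.0000]
Step 1: x=[5.1600 9.6400] v=[0.8000 -1.8000]
Step 2: x=[5.3968 9.2032] v=[1.1840 -2.1840]
Step 3: x=[5.6026 8.7974] v=[1.0291 -2.0291]
Step 4: x=[5.6796 8.5204] v=[0.3849 -1.3849]
Step 5: x=[5.5711 8.4289] v=[-0.5425 -0.4575]
Step 6: x=[5.2798 8.5202] v=[-1.4563 0.4563]
Step 7: x=[4.8670 8.7330] v=[-2.0640 1.0640]

Answer: 4.8670 8.7330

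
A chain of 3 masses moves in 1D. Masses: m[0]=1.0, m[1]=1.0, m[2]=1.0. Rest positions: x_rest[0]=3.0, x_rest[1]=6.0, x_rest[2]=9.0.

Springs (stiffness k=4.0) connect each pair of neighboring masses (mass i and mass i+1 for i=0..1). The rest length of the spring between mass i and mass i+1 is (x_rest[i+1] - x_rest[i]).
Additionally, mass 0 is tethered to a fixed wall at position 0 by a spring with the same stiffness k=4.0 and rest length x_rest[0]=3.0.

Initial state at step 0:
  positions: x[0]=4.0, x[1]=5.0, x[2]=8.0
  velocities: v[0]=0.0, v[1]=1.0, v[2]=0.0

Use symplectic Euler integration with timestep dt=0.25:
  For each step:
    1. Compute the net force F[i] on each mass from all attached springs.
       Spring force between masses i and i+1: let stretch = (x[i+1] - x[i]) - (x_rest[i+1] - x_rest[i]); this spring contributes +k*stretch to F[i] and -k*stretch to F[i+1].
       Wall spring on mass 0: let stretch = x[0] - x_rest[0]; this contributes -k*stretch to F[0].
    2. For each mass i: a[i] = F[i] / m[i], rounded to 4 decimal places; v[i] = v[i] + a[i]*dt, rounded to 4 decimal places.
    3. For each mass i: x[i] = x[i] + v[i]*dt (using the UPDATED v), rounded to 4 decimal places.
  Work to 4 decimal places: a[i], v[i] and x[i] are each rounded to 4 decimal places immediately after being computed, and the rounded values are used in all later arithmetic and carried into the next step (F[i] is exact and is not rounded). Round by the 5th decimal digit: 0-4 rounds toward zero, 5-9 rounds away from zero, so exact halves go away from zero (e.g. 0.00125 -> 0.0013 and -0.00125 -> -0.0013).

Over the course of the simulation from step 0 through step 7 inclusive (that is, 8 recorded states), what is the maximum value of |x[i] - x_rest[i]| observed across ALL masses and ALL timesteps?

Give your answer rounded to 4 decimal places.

Answer: 1.1927

Derivation:
Step 0: x=[4.0000 5.0000 8.0000] v=[0.0000 1.0000 0.0000]
Step 1: x=[3.2500 5.7500 8.0000] v=[-3.0000 3.0000 0.0000]
Step 2: x=[2.3125 6.4375 8.1875] v=[-3.7500 2.7500 0.7500]
Step 3: x=[1.8281 6.5313 8.6875] v=[-1.9375 0.3750 2.0000]
Step 4: x=[2.0625 5.9883 9.3985] v=[0.9376 -2.1720 2.8438]
Step 5: x=[2.7627 5.3164 10.0069] v=[2.8009 -2.6876 2.4336]
Step 6: x=[3.4107 5.1787 10.1927] v=[2.5919 -0.5508 0.7431]
Step 7: x=[3.6480 5.8525 9.8750] v=[0.9492 2.6952 -1.2709]
Max displacement = 1.1927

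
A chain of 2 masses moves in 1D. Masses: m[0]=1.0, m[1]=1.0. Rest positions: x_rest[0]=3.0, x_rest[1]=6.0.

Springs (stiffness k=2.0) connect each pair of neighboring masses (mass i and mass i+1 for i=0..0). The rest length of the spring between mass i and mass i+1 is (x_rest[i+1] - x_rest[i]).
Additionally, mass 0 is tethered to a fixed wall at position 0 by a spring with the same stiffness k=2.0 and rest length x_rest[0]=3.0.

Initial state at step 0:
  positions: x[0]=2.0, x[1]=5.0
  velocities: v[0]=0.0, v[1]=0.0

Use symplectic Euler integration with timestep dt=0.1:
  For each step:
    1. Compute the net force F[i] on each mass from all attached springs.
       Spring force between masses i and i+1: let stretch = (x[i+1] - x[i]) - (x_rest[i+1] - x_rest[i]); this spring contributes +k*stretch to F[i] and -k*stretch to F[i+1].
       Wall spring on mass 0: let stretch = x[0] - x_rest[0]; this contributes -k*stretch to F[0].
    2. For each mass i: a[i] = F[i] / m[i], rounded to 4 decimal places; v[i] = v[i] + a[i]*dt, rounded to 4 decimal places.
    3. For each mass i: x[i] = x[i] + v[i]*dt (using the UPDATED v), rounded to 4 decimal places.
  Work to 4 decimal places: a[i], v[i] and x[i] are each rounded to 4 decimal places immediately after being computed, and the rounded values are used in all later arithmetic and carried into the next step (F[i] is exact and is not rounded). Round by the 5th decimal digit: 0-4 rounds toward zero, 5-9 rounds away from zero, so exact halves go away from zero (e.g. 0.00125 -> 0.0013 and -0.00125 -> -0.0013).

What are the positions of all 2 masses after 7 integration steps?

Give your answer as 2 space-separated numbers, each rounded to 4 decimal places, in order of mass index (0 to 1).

Answer: 2.4672 5.0456

Derivation:
Step 0: x=[2.0000 5.0000] v=[0.0000 0.0000]
Step 1: x=[2.0200 5.0000] v=[0.2000 0.0000]
Step 2: x=[2.0592 5.0004] v=[0.3920 0.0040]
Step 3: x=[2.1160 5.0020] v=[0.5684 0.0158]
Step 4: x=[2.1882 5.0059] v=[0.7224 0.0386]
Step 5: x=[2.2730 5.0134] v=[0.8483 0.0751]
Step 6: x=[2.3672 5.0261] v=[0.9418 0.1270]
Step 7: x=[2.4672 5.0456] v=[1.0001 0.1952]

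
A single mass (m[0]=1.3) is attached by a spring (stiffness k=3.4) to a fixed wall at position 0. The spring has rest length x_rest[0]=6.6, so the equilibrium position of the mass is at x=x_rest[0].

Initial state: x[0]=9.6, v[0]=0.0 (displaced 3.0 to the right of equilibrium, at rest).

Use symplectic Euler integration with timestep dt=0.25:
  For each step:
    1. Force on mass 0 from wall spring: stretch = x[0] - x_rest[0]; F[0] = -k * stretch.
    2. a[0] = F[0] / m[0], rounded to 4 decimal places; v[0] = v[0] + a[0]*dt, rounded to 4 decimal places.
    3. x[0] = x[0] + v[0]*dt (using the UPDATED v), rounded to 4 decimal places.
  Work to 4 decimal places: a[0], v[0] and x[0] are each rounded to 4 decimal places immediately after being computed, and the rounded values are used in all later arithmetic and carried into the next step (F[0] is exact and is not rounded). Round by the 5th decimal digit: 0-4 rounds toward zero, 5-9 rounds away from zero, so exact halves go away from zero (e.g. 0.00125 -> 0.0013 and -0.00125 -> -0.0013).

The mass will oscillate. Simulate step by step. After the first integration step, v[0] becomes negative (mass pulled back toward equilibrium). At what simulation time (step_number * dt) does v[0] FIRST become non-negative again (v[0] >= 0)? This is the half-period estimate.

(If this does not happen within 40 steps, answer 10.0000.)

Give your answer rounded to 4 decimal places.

Answer: 2.0000

Derivation:
Step 0: x=[9.6000] v=[0.0000]
Step 1: x=[9.1096] v=[-1.9616]
Step 2: x=[8.2090] v=[-3.6025]
Step 3: x=[7.0454] v=[-4.6546]
Step 4: x=[5.8090] v=[-4.9458]
Step 5: x=[4.7019] v=[-4.4286]
Step 6: x=[3.9050] v=[-3.1875]
Step 7: x=[3.5487] v=[-1.4254]
Step 8: x=[3.6911] v=[0.5697]
First v>=0 after going negative at step 8, time=2.0000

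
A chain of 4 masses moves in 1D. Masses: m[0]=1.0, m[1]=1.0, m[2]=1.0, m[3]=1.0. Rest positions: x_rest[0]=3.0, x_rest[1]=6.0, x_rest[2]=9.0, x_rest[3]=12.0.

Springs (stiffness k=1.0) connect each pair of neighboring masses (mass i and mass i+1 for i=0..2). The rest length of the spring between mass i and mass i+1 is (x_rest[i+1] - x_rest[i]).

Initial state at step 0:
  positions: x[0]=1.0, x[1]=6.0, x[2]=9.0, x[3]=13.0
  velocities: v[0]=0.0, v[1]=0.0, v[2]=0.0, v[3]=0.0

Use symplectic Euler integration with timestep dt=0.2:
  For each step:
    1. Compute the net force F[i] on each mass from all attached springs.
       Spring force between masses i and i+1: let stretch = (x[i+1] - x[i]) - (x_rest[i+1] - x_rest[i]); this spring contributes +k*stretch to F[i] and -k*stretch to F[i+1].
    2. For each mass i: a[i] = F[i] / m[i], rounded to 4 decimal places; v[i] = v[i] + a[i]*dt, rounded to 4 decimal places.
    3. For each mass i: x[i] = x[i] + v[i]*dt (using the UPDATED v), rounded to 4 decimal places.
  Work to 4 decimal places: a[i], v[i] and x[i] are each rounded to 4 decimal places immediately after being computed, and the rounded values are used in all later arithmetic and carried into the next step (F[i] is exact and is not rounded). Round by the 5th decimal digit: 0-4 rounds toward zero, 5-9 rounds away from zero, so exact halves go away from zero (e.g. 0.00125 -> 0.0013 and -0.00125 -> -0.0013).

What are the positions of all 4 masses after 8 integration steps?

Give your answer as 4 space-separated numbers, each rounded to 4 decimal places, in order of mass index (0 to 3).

Step 0: x=[1.0000 6.0000 9.0000 13.0000] v=[0.0000 0.0000 0.0000 0.0000]
Step 1: x=[1.0800 5.9200 9.0400 12.9600] v=[0.4000 -0.4000 0.2000 -0.2000]
Step 2: x=[1.2336 5.7712 9.1120 12.8832] v=[0.7680 -0.7440 0.3600 -0.3840]
Step 3: x=[1.4487 5.5745 9.2012 12.7756] v=[1.0755 -0.9834 0.4461 -0.5382]
Step 4: x=[1.7088 5.3579 9.2883 12.6450] v=[1.3007 -1.0832 0.4356 -0.6531]
Step 5: x=[1.9949 5.1525 9.3525 12.5001] v=[1.4305 -1.0269 0.3209 -0.7244]
Step 6: x=[2.2873 4.9888 9.3746 12.3493] v=[1.4620 -0.8184 0.1104 -0.7539]
Step 7: x=[2.5678 4.8925 9.3402 12.1995] v=[1.4023 -0.4815 -0.1718 -0.7488]
Step 8: x=[2.8212 4.8811 9.2423 12.0554] v=[1.2672 -0.0569 -0.4895 -0.7207]

Answer: 2.8212 4.8811 9.2423 12.0554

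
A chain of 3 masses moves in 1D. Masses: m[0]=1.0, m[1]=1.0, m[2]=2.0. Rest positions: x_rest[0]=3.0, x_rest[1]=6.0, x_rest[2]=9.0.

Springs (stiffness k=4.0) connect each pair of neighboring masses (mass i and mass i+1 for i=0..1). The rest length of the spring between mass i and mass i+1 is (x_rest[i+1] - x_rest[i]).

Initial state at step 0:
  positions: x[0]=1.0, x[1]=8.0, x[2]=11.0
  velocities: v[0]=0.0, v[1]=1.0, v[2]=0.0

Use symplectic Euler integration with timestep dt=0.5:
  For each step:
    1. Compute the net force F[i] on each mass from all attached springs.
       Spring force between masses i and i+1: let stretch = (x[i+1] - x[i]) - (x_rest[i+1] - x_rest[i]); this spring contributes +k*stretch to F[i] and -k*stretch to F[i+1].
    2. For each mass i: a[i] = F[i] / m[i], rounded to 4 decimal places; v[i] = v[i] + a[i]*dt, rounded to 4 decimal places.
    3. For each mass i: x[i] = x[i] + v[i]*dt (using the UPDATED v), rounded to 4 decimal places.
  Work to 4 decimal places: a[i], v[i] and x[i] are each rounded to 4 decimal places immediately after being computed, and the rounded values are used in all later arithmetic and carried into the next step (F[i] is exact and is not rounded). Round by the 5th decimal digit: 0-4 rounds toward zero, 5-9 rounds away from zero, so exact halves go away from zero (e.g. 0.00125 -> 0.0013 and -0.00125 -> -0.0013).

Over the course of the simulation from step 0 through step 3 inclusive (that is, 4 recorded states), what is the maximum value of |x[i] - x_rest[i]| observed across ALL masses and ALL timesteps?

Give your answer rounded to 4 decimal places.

Step 0: x=[1.0000 8.0000 11.0000] v=[0.0000 1.0000 0.0000]
Step 1: x=[5.0000 4.5000 11.0000] v=[8.0000 -7.0000 0.0000]
Step 2: x=[5.5000 8.0000 9.2500] v=[1.0000 7.0000 -3.5000]
Step 3: x=[5.5000 10.2500 8.3750] v=[0.0000 4.5000 -1.7500]
Max displacement = 4.2500

Answer: 4.2500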